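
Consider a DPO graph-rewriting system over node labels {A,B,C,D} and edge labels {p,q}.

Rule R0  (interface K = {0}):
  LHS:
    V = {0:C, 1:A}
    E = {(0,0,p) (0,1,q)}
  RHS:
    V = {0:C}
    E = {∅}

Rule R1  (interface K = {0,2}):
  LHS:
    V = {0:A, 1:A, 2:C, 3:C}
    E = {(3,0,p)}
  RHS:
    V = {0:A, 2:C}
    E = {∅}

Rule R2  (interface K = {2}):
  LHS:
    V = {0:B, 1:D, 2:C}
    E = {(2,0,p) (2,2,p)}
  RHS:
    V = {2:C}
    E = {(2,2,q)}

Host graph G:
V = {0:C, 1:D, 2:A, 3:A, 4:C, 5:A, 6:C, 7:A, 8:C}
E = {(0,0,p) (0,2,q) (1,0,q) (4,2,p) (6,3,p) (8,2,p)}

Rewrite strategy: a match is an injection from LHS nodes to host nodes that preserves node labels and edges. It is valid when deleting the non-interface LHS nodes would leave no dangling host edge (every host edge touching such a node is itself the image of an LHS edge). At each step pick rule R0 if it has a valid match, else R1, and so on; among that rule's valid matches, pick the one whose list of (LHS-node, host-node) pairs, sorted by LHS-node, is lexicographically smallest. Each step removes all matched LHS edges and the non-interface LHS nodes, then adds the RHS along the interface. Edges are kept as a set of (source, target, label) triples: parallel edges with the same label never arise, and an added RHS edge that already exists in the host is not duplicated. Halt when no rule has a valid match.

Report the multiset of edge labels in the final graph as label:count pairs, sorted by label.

Answer: p:1 q:1

Steps:
[0] host  ⇒  9 nodes, 6 edges  {0-p->0 0-q->2 1-q->0 4-p->2 6-p->3 8-p->2}
[1] R1 @ {0↦2, 1↦5, 2↦0, 3↦4}  ⇒  7 nodes, 5 edges  {0-p->0 0-q->2 1-q->0 6-p->3 8-p->2}
[2] R1 @ {0↦2, 1↦7, 2↦0, 3↦8}  ⇒  5 nodes, 4 edges  {0-p->0 0-q->2 1-q->0 6-p->3}
[3] R0 @ {0↦0, 1↦2}  ⇒  4 nodes, 2 edges  {1-q->0 6-p->3}
final graph: no rule applies after step 3
NF edges: [(1, 0, 'q'), (6, 3, 'p')]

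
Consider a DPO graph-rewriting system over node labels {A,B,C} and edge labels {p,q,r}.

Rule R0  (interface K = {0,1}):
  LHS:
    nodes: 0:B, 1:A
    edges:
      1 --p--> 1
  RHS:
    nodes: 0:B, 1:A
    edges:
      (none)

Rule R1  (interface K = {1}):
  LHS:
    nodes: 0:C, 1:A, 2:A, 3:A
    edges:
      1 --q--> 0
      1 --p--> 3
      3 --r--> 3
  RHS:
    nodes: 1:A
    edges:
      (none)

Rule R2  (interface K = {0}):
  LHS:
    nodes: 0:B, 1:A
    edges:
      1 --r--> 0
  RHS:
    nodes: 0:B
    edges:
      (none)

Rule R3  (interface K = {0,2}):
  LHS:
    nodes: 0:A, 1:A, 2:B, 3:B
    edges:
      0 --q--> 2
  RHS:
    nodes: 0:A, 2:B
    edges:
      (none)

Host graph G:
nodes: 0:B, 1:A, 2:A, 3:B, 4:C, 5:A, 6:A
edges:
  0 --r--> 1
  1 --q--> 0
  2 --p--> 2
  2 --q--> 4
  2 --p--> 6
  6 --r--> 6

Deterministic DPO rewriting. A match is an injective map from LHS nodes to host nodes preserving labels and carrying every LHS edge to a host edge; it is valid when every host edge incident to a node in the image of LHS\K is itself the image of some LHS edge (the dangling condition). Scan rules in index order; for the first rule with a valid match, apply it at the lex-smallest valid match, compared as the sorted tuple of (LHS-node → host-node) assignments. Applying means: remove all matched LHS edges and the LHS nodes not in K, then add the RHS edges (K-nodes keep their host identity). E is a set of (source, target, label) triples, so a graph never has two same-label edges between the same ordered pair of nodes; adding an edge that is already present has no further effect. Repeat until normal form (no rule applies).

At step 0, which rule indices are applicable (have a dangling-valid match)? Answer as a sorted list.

Answer: [R0,R1,R3]

Derivation:
R0: 2 valid matches — {0↦0, 1↦2}, {0↦3, 1↦2}
R1: 1 valid match — {0↦4, 1↦2, 2↦5, 3↦6}
R2: no valid match — LHS pattern not found
R3: 1 valid match — {0↦1, 1↦5, 2↦0, 3↦3}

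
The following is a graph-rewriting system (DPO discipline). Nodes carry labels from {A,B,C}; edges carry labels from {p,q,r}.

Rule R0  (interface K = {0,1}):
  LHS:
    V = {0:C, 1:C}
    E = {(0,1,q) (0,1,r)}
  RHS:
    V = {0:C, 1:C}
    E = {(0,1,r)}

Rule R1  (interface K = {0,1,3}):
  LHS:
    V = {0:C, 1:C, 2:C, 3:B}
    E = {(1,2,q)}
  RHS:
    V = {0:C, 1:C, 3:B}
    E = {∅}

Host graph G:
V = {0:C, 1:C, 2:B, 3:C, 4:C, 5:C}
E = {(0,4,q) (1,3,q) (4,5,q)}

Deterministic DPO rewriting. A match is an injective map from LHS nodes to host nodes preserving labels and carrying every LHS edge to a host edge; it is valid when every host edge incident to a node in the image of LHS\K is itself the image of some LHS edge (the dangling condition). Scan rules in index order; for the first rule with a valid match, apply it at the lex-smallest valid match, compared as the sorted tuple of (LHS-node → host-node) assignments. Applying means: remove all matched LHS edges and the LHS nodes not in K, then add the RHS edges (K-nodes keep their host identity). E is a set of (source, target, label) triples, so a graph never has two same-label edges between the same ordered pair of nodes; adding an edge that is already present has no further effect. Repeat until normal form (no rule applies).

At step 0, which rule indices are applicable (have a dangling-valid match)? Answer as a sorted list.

Answer: [R1]

Rewrite trace:
R0: no valid match — LHS pattern not found
R1: 6 valid matches — {0↦0, 1↦1, 2↦3, 3↦2}, {0↦0, 1↦4, 2↦5, 3↦2}, {0↦1, 1↦4, 2↦5, 3↦2} (+3 more)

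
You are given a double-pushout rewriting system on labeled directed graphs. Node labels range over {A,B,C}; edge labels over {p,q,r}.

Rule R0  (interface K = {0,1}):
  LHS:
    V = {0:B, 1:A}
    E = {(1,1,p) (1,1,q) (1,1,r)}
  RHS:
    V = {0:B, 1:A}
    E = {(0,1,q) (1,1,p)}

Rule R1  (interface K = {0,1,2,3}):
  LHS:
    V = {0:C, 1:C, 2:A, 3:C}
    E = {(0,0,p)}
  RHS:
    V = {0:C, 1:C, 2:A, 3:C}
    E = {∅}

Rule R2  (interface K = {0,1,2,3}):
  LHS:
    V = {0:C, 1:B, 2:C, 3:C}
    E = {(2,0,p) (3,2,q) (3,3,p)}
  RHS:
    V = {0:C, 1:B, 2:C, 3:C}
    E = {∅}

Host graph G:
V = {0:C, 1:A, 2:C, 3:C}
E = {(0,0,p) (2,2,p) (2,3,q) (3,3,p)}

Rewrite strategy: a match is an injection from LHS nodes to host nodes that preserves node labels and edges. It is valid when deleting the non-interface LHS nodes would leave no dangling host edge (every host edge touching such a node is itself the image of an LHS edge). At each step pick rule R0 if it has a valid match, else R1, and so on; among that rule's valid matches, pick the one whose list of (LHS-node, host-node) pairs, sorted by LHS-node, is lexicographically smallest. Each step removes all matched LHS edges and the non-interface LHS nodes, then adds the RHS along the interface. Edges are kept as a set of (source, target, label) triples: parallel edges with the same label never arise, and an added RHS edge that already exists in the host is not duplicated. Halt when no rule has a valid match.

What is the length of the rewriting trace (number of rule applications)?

Answer: 3

Rewrite trace:
[0] host  ⇒  4 nodes, 4 edges  {0-p->0 2-p->2 2-q->3 3-p->3}
[1] R1 @ {0↦0, 1↦2, 2↦1, 3↦3}  ⇒  4 nodes, 3 edges  {2-p->2 2-q->3 3-p->3}
[2] R1 @ {0↦2, 1↦0, 2↦1, 3↦3}  ⇒  4 nodes, 2 edges  {2-q->3 3-p->3}
[3] R1 @ {0↦3, 1↦0, 2↦1, 3↦2}  ⇒  4 nodes, 1 edges  {2-q->3}
final graph: no rule applies after step 3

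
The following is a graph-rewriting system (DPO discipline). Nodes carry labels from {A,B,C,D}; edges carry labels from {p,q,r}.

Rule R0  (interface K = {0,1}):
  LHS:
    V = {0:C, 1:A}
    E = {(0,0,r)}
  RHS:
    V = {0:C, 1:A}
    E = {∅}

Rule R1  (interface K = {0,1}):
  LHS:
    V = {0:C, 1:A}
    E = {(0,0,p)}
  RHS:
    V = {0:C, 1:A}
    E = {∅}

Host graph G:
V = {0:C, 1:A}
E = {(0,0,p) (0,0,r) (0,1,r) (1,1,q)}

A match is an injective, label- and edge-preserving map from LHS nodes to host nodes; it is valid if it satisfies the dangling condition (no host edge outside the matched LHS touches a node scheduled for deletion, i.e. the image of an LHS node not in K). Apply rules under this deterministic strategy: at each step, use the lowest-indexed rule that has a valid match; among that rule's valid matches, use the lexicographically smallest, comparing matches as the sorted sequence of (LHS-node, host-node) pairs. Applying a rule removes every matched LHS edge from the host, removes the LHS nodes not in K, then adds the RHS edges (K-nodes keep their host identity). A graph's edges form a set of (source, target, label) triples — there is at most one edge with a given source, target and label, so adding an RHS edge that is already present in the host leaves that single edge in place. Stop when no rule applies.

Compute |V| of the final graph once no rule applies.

[0] host  ⇒  2 nodes, 4 edges  {0-p->0 0-r->0 0-r->1 1-q->1}
[1] R0 @ {0↦0, 1↦1}  ⇒  2 nodes, 3 edges  {0-p->0 0-r->1 1-q->1}
[2] R1 @ {0↦0, 1↦1}  ⇒  2 nodes, 2 edges  {0-r->1 1-q->1}
final graph: no rule applies after step 2
NF nodes: {0:C, 1:A}

Answer: 2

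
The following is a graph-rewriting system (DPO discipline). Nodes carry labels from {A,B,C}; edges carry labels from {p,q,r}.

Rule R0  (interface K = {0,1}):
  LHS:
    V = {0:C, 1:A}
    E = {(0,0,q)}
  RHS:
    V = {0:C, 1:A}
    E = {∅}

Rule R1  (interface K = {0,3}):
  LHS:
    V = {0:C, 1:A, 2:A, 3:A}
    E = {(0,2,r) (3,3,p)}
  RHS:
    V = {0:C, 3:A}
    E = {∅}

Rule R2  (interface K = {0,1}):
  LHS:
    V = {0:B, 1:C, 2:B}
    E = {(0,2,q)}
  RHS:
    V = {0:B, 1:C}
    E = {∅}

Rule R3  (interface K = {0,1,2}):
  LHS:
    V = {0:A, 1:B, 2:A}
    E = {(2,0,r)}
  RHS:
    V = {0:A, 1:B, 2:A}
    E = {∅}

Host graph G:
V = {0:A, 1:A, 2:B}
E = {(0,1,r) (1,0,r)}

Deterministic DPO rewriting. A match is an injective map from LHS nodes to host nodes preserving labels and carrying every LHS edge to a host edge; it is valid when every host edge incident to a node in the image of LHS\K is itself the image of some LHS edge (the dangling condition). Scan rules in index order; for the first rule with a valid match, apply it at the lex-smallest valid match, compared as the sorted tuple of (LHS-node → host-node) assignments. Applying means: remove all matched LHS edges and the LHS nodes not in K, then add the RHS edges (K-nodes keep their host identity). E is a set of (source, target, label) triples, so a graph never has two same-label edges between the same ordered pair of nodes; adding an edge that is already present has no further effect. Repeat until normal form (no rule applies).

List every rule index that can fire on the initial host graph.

R0: no valid match — LHS pattern not found
R1: no valid match — LHS pattern not found
R2: no valid match — LHS pattern not found
R3: 2 valid matches — {0↦0, 1↦2, 2↦1}, {0↦1, 1↦2, 2↦0}

Answer: [R3]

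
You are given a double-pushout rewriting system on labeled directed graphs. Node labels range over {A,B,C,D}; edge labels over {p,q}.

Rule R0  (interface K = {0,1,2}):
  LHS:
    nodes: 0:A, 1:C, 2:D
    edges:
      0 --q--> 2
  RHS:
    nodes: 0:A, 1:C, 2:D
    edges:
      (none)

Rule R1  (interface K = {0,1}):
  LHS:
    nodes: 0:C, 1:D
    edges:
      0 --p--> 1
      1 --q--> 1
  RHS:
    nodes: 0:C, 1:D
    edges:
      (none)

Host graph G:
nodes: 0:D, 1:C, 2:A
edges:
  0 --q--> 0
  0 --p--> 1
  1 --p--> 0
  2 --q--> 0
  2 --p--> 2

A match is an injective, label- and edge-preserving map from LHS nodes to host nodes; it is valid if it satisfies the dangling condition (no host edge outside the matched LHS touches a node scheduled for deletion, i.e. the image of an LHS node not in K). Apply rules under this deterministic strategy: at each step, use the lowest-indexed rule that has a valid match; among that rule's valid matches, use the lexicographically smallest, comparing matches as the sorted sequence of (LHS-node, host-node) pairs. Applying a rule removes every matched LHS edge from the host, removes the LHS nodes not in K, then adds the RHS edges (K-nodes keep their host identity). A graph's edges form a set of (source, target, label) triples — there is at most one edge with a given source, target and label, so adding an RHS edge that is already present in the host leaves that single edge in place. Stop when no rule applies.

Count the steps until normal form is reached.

Answer: 2

Steps:
[0] host  ⇒  3 nodes, 5 edges  {0-q->0 0-p->1 1-p->0 2-q->0 2-p->2}
[1] R0 @ {0↦2, 1↦1, 2↦0}  ⇒  3 nodes, 4 edges  {0-q->0 0-p->1 1-p->0 2-p->2}
[2] R1 @ {0↦1, 1↦0}  ⇒  3 nodes, 2 edges  {0-p->1 2-p->2}
final graph: no rule applies after step 2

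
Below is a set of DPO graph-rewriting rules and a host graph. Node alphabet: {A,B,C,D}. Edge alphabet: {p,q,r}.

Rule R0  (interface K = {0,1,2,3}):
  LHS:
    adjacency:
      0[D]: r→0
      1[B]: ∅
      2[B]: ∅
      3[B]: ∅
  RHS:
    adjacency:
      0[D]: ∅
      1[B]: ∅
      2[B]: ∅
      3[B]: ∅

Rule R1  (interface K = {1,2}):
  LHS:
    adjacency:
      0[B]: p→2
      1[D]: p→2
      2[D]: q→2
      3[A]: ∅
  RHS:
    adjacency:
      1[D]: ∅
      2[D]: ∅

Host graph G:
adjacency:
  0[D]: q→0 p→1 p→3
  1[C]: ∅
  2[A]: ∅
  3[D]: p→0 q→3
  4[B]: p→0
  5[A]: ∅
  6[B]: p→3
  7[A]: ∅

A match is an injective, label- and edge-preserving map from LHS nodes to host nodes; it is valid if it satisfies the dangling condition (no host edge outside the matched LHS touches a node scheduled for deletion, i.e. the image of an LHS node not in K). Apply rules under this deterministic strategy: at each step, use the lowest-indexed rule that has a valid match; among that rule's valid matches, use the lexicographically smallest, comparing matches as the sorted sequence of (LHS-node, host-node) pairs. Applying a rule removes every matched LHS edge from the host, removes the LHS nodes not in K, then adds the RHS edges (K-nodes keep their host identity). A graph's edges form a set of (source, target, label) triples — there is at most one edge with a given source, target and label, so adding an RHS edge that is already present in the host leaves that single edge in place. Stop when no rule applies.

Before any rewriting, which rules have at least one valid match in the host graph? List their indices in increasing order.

Answer: [R1]

Derivation:
R0: no valid match — LHS pattern not found
R1: 6 valid matches — {0↦4, 1↦3, 2↦0, 3↦2}, {0↦4, 1↦3, 2↦0, 3↦5}, {0↦4, 1↦3, 2↦0, 3↦7} (+3 more)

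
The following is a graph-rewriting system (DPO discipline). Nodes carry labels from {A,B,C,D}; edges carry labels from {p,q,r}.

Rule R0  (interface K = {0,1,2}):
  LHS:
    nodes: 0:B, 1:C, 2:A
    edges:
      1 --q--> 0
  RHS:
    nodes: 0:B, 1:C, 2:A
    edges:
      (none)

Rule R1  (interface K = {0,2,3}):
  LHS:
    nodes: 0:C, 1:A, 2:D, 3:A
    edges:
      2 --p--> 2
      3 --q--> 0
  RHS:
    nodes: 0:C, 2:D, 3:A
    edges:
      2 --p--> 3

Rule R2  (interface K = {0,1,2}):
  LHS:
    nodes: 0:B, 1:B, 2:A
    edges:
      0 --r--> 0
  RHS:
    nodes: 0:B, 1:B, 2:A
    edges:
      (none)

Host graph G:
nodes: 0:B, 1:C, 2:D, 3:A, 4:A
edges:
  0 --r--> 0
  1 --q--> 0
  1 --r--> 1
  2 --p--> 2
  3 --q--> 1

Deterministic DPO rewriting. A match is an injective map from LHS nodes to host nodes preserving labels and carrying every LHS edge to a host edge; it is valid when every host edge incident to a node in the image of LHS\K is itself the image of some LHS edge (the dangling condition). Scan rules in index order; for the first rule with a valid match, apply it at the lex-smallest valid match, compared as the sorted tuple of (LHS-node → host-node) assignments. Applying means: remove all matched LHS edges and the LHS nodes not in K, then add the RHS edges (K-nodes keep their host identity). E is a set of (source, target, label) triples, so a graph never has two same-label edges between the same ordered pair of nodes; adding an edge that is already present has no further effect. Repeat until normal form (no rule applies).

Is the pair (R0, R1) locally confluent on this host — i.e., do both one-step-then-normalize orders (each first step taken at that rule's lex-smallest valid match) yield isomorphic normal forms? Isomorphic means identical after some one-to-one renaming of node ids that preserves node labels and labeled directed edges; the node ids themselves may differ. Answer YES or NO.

Answer: YES

Rewrite trace:
branch R0-first: apply at {0↦0, 1↦1, 2↦3} → |E|=4, then 1 more step(s) → NF |V|=4 |E|=3 V={0:B, 1:C, 2:D, 3:A} E=0-r->0 1-r->1 2-p->3
branch R1-first: apply at {0↦1, 1↦4, 2↦2, 3↦3} → |E|=4, then 1 more step(s) → NF |V|=4 |E|=3 V={0:B, 1:C, 2:D, 3:A} E=0-r->0 1-r->1 2-p->3
graphs isomorphic (equal up to label-preserving node renaming)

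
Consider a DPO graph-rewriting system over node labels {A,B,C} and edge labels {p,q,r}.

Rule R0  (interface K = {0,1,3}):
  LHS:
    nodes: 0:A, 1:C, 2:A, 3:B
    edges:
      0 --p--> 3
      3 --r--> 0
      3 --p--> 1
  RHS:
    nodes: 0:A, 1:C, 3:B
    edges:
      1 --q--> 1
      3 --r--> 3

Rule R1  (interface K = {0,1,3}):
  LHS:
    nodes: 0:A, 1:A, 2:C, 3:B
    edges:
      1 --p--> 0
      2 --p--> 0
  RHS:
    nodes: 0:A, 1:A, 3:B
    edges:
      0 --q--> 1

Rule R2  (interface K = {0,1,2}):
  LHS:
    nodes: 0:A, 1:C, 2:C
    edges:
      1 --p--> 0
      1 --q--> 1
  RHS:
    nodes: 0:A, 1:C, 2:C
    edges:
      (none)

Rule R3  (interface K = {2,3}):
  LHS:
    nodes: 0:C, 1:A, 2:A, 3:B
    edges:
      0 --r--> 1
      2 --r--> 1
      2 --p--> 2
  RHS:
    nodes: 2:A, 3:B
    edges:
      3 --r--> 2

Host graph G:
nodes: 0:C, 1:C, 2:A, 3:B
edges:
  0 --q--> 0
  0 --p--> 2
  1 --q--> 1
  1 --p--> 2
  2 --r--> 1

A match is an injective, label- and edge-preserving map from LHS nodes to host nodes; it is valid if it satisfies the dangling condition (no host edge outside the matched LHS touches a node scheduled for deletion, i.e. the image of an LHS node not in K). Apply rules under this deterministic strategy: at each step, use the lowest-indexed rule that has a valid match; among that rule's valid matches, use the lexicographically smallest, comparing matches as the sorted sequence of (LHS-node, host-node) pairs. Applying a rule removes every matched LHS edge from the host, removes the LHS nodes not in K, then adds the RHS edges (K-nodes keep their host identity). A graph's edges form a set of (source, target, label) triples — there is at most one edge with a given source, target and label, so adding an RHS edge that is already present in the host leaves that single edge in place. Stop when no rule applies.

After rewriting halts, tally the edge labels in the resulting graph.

initial: |V|=4 |E|=5  E = 0-q->0 0-p->2 1-q->1 1-p->2 2-r->1
step 1: apply R2 at {0↦2, 1↦0, 2↦1}  → |V|=4 |E|=3  E = 1-q->1 1-p->2 2-r->1
step 2: apply R2 at {0↦2, 1↦1, 2↦0}  → |V|=4 |E|=1  E = 2-r->1
normal form: no rule applies after step 2
NF edges: [(2, 1, 'r')]

Answer: r:1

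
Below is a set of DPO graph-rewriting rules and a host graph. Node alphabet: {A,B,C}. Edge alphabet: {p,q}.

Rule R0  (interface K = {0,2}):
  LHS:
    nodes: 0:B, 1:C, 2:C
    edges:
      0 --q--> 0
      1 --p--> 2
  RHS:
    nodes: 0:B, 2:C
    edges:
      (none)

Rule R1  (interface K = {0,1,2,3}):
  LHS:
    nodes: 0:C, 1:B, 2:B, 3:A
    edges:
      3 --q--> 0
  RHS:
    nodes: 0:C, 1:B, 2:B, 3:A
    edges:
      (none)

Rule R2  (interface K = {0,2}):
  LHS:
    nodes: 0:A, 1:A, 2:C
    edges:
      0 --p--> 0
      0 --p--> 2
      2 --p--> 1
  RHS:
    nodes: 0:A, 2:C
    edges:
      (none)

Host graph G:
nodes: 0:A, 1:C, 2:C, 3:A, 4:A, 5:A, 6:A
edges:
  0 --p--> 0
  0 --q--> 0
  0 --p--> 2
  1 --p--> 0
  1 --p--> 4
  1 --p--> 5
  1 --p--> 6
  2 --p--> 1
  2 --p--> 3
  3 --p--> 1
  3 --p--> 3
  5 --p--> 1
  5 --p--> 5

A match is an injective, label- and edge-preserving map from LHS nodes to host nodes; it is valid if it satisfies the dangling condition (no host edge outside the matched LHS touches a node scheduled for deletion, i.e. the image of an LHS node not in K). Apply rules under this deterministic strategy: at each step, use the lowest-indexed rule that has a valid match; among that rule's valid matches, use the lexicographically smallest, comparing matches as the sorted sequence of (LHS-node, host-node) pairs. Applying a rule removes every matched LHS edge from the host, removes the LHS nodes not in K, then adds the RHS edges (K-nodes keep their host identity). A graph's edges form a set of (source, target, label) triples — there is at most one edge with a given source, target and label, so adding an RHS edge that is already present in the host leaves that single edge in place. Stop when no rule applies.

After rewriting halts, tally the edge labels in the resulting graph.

[0] host  ⇒  7 nodes, 13 edges  {0-p->0 0-q->0 0-p->2 1-p->0 1-p->4 1-p->5 1-p->6 2-p->1 2-p->3 3-p->1 3-p->3 5-p->1 5-p->5}
[1] R2 @ {0↦3, 1↦4, 2↦1}  ⇒  6 nodes, 10 edges  {0-p->0 0-q->0 0-p->2 1-p->0 1-p->5 1-p->6 2-p->1 2-p->3 5-p->1 5-p->5}
[2] R2 @ {0↦0, 1↦3, 2↦2}  ⇒  5 nodes, 7 edges  {0-q->0 1-p->0 1-p->5 1-p->6 2-p->1 5-p->1 5-p->5}
[3] R2 @ {0↦5, 1↦6, 2↦1}  ⇒  4 nodes, 4 edges  {0-q->0 1-p->0 1-p->5 2-p->1}
halt: no rule applies after step 3
NF edges: [(0, 0, 'q'), (1, 0, 'p'), (1, 5, 'p'), (2, 1, 'p')]

Answer: p:3 q:1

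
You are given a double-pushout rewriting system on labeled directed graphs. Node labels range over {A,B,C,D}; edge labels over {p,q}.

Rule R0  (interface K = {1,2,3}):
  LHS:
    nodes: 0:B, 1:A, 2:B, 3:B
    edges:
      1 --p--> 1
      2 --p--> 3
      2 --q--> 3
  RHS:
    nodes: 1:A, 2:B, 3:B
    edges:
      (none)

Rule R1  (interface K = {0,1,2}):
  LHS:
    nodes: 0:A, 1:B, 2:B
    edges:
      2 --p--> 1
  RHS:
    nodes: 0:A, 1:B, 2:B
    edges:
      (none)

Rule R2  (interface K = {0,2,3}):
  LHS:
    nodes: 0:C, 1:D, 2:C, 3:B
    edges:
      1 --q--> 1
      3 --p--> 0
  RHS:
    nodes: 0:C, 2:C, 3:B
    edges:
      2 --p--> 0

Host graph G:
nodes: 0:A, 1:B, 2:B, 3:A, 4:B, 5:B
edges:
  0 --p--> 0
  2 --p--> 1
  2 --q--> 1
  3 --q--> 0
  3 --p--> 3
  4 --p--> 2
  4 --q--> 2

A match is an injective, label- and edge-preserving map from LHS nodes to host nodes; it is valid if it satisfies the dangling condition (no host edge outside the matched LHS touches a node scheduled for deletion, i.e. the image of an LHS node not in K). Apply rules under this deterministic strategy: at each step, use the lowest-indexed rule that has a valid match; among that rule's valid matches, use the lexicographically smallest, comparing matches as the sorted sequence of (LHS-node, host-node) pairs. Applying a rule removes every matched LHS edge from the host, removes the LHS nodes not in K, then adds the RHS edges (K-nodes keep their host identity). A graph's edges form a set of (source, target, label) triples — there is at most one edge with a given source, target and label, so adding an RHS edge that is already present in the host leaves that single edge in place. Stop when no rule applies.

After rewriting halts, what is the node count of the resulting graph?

start.  V:6 E:7  edges: 0-p->0 2-p->1 2-q->1 3-q->0 3-p->3 4-p->2 4-q->2
1. fire R0 via {0↦5, 1↦0, 2↦2, 3↦1}  →  V:5 E:4  edges: 3-q->0 3-p->3 4-p->2 4-q->2
2. fire R0 via {0↦1, 1↦3, 2↦4, 3↦2}  →  V:4 E:1  edges: 3-q->0
final graph: no rule applies after step 2
NF nodes: {0:A, 2:B, 3:A, 4:B}

Answer: 4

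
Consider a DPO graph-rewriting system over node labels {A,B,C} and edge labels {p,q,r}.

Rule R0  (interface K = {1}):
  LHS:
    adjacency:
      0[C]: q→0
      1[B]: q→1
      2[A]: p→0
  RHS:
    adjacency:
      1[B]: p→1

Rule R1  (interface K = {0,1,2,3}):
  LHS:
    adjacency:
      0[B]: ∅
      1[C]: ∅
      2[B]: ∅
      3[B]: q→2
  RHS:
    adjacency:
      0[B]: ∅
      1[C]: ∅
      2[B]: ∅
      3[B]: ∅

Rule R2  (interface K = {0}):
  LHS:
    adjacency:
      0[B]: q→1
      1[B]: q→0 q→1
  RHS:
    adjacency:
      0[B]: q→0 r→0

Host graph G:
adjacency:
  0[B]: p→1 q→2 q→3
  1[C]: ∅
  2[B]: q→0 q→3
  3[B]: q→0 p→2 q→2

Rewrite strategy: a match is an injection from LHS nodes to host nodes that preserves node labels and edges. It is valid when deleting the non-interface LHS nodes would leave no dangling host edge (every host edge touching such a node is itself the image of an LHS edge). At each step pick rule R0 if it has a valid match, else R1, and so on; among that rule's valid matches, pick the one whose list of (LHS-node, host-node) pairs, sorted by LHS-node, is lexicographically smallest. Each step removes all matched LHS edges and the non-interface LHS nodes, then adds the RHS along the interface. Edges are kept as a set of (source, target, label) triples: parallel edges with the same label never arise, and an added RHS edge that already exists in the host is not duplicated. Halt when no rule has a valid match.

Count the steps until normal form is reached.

[0] host  ⇒  4 nodes, 8 edges  {0-p->1 0-q->2 0-q->3 2-q->0 2-q->3 3-q->0 3-p->2 3-q->2}
[1] R1 @ {0↦0, 1↦1, 2↦2, 3↦3}  ⇒  4 nodes, 7 edges  {0-p->1 0-q->2 0-q->3 2-q->0 2-q->3 3-q->0 3-p->2}
[2] R1 @ {0↦0, 1↦1, 2↦3, 3↦2}  ⇒  4 nodes, 6 edges  {0-p->1 0-q->2 0-q->3 2-q->0 3-q->0 3-p->2}
[3] R1 @ {0↦2, 1↦1, 2↦0, 3↦3}  ⇒  4 nodes, 5 edges  {0-p->1 0-q->2 0-q->3 2-q->0 3-p->2}
[4] R1 @ {0↦2, 1↦1, 2↦3, 3↦0}  ⇒  4 nodes, 4 edges  {0-p->1 0-q->2 2-q->0 3-p->2}
[5] R1 @ {0↦3, 1↦1, 2↦0, 3↦2}  ⇒  4 nodes, 3 edges  {0-p->1 0-q->2 3-p->2}
[6] R1 @ {0↦3, 1↦1, 2↦2, 3↦0}  ⇒  4 nodes, 2 edges  {0-p->1 3-p->2}
final graph: no rule applies after step 6

Answer: 6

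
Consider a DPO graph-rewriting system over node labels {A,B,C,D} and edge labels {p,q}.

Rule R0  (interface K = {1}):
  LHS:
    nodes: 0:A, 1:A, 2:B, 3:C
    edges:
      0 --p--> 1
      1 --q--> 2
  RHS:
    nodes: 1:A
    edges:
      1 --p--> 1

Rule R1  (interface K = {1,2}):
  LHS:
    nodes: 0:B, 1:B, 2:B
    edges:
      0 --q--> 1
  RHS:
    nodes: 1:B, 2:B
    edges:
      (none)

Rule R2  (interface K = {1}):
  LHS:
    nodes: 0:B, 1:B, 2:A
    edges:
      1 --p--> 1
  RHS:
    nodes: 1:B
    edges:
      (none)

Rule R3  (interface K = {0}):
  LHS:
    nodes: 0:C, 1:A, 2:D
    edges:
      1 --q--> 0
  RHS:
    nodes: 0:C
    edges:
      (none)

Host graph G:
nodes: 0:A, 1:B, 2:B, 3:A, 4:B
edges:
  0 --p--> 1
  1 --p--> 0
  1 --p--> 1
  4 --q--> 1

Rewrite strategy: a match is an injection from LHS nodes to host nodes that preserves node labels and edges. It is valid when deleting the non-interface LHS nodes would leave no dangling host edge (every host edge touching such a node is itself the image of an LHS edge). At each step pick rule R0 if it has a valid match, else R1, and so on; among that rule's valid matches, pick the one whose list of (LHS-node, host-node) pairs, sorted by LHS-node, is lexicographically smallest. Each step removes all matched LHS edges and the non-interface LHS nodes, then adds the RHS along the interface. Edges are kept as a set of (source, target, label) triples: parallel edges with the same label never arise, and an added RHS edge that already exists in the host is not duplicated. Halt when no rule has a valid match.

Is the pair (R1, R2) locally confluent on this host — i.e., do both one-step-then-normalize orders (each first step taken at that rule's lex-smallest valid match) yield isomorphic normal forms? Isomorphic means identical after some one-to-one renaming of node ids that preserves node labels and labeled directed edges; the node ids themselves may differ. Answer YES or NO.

Answer: NO

Rewrite trace:
branch R1-first: apply at {0↦4, 1↦1, 2↦2} → |E|=3, then 1 more step(s) → NF |V|=2 |E|=2 V={0:A, 1:B} E=0-p->1 1-p->0
branch R2-first: apply at {0↦2, 1↦1, 2↦3} → |E|=3, then 0 more step(s) → NF |V|=3 |E|=3 V={0:A, 1:B, 4:B} E=0-p->1 1-p->0 4-q->1
graphs not isomorphic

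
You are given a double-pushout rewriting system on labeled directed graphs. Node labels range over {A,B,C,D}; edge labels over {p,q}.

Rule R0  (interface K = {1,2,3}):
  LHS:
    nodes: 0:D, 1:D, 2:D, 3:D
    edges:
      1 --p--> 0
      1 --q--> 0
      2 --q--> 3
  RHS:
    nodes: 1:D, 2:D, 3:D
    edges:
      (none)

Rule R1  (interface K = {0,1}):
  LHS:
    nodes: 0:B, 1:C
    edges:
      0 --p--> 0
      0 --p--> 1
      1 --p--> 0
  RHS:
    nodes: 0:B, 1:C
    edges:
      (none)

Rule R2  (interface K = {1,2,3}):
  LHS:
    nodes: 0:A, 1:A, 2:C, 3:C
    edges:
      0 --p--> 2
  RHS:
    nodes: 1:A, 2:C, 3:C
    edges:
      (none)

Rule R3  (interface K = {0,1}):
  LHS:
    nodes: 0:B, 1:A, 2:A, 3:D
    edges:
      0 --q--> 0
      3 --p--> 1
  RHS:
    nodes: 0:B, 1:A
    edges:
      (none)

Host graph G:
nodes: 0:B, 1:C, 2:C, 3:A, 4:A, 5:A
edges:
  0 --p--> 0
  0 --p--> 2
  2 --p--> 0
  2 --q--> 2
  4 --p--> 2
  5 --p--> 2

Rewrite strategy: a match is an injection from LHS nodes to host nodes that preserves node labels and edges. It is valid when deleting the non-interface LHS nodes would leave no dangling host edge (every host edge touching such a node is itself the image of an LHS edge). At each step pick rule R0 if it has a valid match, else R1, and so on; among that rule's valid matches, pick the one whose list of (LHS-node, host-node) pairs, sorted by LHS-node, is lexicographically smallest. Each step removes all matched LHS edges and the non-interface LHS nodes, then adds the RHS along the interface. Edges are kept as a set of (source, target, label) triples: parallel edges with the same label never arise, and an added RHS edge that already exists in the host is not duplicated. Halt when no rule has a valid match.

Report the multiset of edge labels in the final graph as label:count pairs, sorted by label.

Answer: q:1

Derivation:
[0] host  ⇒  6 nodes, 6 edges  {0-p->0 0-p->2 2-p->0 2-q->2 4-p->2 5-p->2}
[1] R1 @ {0↦0, 1↦2}  ⇒  6 nodes, 3 edges  {2-q->2 4-p->2 5-p->2}
[2] R2 @ {0↦4, 1↦3, 2↦2, 3↦1}  ⇒  5 nodes, 2 edges  {2-q->2 5-p->2}
[3] R2 @ {0↦5, 1↦3, 2↦2, 3↦1}  ⇒  4 nodes, 1 edges  {2-q->2}
halt: no rule applies after step 3
NF edges: [(2, 2, 'q')]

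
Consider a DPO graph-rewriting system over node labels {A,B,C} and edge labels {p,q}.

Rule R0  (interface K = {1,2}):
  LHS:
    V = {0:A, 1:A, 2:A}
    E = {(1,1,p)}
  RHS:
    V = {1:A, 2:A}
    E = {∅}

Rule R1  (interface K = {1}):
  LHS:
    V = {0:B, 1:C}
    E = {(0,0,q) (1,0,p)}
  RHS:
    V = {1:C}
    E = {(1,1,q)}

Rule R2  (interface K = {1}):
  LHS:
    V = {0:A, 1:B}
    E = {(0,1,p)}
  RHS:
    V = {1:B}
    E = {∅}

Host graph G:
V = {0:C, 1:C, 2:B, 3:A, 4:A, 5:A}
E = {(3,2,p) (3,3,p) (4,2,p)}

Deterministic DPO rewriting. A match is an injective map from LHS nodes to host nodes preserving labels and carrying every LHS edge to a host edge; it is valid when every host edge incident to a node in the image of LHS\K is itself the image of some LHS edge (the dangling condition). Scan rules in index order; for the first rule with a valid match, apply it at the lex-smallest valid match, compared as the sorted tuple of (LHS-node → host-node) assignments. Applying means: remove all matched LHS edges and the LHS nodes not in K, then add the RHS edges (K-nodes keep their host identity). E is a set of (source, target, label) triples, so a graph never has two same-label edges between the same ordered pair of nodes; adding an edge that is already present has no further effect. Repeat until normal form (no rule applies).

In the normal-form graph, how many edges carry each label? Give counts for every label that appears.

[0] host  ⇒  6 nodes, 3 edges  {3-p->2 3-p->3 4-p->2}
[1] R0 @ {0↦5, 1↦3, 2↦4}  ⇒  5 nodes, 2 edges  {3-p->2 4-p->2}
[2] R2 @ {0↦3, 1↦2}  ⇒  4 nodes, 1 edges  {4-p->2}
[3] R2 @ {0↦4, 1↦2}  ⇒  3 nodes, 0 edges  {∅}
normal form: no rule applies after step 3
NF edges: []

Answer: (no edges)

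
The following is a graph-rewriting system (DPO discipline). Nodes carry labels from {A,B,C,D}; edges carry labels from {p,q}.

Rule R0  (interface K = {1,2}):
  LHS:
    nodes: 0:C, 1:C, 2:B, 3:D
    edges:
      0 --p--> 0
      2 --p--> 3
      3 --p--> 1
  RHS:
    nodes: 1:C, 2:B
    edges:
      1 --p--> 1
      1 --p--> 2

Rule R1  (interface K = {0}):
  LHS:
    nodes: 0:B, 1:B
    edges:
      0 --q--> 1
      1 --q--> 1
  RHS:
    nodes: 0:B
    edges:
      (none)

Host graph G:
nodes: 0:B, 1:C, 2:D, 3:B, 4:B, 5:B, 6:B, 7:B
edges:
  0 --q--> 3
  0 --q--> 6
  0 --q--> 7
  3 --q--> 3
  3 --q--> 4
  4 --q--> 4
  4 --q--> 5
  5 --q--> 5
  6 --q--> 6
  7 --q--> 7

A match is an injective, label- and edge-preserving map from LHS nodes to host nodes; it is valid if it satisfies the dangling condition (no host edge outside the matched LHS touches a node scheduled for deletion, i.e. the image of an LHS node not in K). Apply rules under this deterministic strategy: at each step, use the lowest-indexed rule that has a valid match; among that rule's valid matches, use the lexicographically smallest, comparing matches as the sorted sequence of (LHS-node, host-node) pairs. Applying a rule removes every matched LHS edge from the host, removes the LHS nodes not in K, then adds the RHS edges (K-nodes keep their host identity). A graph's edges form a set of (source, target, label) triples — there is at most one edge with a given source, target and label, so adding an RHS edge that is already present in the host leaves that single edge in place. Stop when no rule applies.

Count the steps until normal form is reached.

[0] host  ⇒  8 nodes, 10 edges  {0-q->3 0-q->6 0-q->7 3-q->3 3-q->4 4-q->4 4-q->5 5-q->5 6-q->6 7-q->7}
[1] R1 @ {0↦0, 1↦6}  ⇒  7 nodes, 8 edges  {0-q->3 0-q->7 3-q->3 3-q->4 4-q->4 4-q->5 5-q->5 7-q->7}
[2] R1 @ {0↦0, 1↦7}  ⇒  6 nodes, 6 edges  {0-q->3 3-q->3 3-q->4 4-q->4 4-q->5 5-q->5}
[3] R1 @ {0↦4, 1↦5}  ⇒  5 nodes, 4 edges  {0-q->3 3-q->3 3-q->4 4-q->4}
[4] R1 @ {0↦3, 1↦4}  ⇒  4 nodes, 2 edges  {0-q->3 3-q->3}
[5] R1 @ {0↦0, 1↦3}  ⇒  3 nodes, 0 edges  {∅}
normal form: no rule applies after step 5

Answer: 5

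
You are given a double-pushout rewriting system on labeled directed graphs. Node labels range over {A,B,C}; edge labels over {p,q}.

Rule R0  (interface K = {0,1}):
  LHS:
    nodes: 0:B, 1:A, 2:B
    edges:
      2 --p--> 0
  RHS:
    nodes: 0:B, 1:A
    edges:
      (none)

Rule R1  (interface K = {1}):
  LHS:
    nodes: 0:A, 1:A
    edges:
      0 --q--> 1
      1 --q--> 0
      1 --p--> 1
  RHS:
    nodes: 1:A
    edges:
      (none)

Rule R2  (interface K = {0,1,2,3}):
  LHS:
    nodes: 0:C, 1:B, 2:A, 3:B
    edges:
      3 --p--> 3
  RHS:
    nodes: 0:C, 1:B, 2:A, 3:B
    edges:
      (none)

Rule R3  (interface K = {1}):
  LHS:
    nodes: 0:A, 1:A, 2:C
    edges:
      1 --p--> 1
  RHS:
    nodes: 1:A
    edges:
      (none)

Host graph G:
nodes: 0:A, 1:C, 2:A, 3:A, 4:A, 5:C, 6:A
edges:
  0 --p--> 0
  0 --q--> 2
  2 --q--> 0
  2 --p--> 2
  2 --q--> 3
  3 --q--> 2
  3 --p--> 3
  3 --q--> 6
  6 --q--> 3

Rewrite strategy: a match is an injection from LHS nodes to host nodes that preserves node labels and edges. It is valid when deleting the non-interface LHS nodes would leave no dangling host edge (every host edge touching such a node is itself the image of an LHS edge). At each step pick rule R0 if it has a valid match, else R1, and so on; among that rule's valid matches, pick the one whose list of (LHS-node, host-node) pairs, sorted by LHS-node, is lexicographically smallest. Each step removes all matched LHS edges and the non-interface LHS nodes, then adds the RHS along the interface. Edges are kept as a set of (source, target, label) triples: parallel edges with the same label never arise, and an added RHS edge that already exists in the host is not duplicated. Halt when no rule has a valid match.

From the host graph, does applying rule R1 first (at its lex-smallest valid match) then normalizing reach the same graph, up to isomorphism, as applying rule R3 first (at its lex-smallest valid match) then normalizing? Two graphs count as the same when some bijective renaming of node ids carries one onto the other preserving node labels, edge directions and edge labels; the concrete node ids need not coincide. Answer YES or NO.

Answer: NO

Derivation:
branch R1-first: apply at {0↦6, 1↦3} → |E|=6, then 2 more step(s) → NF |V|=4 |E|=0 V={0:A, 1:C, 4:A, 5:C} E=∅
branch R3-first: apply at {0↦4, 1↦0, 2↦1} → |E|=8, then 2 more step(s) → NF |V|=3 |E|=2 V={3:A, 5:C, 6:A} E=3-q->6 6-q->3
graphs not isomorphic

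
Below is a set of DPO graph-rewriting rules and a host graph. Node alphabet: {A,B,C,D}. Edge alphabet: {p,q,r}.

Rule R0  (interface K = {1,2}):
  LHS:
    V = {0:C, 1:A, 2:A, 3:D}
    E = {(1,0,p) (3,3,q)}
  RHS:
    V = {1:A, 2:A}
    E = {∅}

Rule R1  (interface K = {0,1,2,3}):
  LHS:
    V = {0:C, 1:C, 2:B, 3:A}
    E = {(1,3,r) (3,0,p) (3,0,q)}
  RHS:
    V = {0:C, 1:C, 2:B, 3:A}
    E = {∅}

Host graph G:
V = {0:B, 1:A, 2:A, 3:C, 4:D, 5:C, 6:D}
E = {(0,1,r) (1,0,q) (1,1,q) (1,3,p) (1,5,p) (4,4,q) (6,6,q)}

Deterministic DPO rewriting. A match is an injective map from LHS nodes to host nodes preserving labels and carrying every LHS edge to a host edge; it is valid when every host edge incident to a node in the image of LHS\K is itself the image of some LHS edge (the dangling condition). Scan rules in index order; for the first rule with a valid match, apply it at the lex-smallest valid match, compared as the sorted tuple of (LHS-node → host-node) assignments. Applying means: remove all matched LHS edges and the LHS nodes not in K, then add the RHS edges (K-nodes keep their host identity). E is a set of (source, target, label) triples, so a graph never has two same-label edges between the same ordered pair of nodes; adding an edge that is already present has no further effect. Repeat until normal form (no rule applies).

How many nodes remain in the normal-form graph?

Answer: 3

Steps:
initial: |V|=7 |E|=7  E = 0-r->1 1-q->0 1-q->1 1-p->3 1-p->5 4-q->4 6-q->6
step 1: apply R0 at {0↦3, 1↦1, 2↦2, 3↦4}  → |V|=5 |E|=5  E = 0-r->1 1-q->0 1-q->1 1-p->5 6-q->6
step 2: apply R0 at {0↦5, 1↦1, 2↦2, 3↦6}  → |V|=3 |E|=3  E = 0-r->1 1-q->0 1-q->1
normal form: no rule applies after step 2
NF nodes: {0:B, 1:A, 2:A}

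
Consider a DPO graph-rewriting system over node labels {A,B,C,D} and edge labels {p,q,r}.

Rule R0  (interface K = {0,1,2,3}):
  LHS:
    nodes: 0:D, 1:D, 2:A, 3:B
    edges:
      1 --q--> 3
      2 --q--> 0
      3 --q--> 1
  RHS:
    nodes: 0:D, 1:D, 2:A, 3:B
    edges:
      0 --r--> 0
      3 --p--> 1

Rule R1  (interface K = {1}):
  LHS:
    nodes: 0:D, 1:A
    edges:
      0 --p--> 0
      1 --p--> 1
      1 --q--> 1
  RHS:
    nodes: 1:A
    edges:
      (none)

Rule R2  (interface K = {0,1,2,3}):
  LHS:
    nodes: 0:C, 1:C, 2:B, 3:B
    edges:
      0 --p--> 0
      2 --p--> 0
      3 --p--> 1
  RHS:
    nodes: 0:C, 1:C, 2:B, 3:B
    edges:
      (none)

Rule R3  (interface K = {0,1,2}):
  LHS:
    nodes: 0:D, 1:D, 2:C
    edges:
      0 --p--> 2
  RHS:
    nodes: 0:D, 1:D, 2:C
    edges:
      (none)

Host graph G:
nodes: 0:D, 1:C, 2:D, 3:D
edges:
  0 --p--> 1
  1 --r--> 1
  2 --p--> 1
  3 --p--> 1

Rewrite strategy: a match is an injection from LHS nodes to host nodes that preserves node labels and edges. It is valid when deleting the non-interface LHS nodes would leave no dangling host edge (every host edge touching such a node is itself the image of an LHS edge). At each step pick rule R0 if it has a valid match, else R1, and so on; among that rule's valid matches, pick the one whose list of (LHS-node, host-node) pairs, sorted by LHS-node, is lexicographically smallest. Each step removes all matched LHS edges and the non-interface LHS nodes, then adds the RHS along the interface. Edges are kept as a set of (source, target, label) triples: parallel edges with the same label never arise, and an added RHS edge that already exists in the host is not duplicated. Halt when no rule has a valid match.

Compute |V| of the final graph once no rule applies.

Answer: 4

Rewrite trace:
start.  V:4 E:4  edges: 0-p->1 1-r->1 2-p->1 3-p->1
1. fire R3 via {0↦0, 1↦2, 2↦1}  →  V:4 E:3  edges: 1-r->1 2-p->1 3-p->1
2. fire R3 via {0↦2, 1↦0, 2↦1}  →  V:4 E:2  edges: 1-r->1 3-p->1
3. fire R3 via {0↦3, 1↦0, 2↦1}  →  V:4 E:1  edges: 1-r->1
final graph: no rule applies after step 3
NF nodes: {0:D, 1:C, 2:D, 3:D}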